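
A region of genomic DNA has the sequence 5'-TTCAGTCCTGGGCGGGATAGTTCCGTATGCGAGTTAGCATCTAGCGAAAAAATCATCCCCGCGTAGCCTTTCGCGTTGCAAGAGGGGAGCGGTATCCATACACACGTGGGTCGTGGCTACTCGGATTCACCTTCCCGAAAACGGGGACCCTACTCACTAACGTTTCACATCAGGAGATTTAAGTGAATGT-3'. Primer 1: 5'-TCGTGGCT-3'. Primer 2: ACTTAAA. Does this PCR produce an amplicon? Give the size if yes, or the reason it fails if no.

Primer 1 (TCGTGGCT) matches the top strand at positions 111–118; it acts as a forward primer.
Primer 2's reverse complement is TTTAAGT, matching the top strand at positions 178–184; it acts as a reverse primer.
The 3' ends face each other across positions 111–184, giving a 74 bp product.

Yes — a 74 bp product.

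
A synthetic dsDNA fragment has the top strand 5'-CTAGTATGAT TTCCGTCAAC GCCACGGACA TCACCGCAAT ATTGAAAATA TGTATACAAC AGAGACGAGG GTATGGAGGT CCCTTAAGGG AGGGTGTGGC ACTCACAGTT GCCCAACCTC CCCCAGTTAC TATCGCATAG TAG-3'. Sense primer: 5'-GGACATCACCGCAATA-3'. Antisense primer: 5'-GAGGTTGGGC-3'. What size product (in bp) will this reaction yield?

95 bp

The forward primer matches the template at positions 26–41.
Reverse complement of the reverse primer: GCCCAACCTC. This occurs on the top strand at positions 111–120.
Product length = (reverse-primer end) − (forward-primer start) + 1 = 120 − 26 + 1 = 95 bp.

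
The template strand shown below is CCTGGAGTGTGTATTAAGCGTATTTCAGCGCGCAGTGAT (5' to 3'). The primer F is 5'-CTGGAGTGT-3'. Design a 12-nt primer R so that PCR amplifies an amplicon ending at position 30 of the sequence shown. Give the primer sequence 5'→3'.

The forward primer binds at positions 2–10; the product's 3' end on the top strand is position 30.
The reverse primer anneals to the top strand over positions 19–30, i.e. to CGTATTTCAGCG.
Its sequence written 5'→3' is the reverse complement: CGCTGAAATACG.

5'-CGCTGAAATACG-3'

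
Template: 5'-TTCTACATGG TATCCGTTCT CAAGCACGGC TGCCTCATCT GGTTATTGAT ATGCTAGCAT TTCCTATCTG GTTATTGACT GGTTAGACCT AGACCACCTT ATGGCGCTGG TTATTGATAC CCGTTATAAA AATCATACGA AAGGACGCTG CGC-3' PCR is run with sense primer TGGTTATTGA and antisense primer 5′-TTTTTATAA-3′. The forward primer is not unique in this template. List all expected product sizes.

93 bp, 64 bp, 25 bp

The forward primer TGGTTATTGA matches the top strand at positions 40–49, 69–78, 108–117.
The reverse primer's reverse complement is TTATAAAAA, matching at positions 124–132.
Each forward site pairs with the reverse site to give a product ending at position 132: sizes 93, 64, 25 bp.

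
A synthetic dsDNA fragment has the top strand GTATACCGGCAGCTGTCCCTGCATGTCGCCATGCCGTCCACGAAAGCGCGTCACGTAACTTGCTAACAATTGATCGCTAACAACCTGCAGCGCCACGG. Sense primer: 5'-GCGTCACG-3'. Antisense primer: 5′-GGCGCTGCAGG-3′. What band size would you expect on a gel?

Forward primer GCGTCACG is found on the top strand at positions 48–55.
The reverse primer's reverse complement is CCTGCAGCGCC, which matches the template at positions 84–94.
Amplicon spans positions 48–94: 47 bp.

47 bp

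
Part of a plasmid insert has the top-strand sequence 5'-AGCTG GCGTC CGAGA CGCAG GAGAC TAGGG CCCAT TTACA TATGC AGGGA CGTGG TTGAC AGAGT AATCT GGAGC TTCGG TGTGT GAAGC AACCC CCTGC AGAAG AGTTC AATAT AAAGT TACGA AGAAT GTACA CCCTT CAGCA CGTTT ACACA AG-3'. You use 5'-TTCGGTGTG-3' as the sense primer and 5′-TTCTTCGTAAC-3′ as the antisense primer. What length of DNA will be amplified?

The forward primer matches the template at positions 76–84.
Taking the reverse complement of TTCTTCGTAAC gives GTTACGAAGAA, found at positions 119–129 on the template; the primer anneals here to the top strand with its 3' end pointing upstream.
Amplicon spans positions 76–129: 54 bp.

54 bp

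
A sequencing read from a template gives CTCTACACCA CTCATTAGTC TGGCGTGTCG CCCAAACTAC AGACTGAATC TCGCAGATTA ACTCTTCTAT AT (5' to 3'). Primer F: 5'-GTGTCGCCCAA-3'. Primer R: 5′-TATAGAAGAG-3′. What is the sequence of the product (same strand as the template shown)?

The forward primer matches the template at positions 25–35.
The reverse primer's reverse complement is CTCTTCTATA, which matches the template at positions 62–71.
The product is the template from position 25 through 71 (47 bp).

5'-GTGTCGCCCAAACTACAGACTGAATCTCGCAGATTAACTCTTCTATA-3'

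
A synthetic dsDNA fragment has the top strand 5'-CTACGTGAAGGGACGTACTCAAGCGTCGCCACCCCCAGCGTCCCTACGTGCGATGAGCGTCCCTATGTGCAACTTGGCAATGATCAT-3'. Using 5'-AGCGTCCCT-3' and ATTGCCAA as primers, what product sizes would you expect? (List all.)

The forward primer AGCGTCCCT matches the top strand at positions 37–45, 56–64.
The reverse primer's reverse complement is TTGGCAAT, matching at positions 74–81.
Each forward site pairs with the reverse site to give a product ending at position 81: sizes 45, 26 bp.

45 bp, 26 bp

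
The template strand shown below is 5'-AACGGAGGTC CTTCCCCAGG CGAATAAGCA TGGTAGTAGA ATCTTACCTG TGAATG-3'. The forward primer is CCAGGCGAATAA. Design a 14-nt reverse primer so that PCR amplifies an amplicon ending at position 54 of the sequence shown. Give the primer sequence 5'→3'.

The forward primer binds at positions 16–27; the product's 3' end on the top strand is position 54.
The reverse primer anneals to the top strand over positions 41–54, i.e. to ATCTTACCTGTGAA.
Its sequence written 5'→3' is the reverse complement: TTCACAGGTAAGAT.

5'-TTCACAGGTAAGAT-3'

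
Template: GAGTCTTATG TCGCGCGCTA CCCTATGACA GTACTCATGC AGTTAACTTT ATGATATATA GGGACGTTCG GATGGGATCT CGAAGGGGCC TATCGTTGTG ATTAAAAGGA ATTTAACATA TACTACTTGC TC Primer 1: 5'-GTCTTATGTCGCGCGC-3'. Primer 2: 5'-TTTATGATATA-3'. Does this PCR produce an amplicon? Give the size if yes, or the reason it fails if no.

No product — both primers anneal to the same strand and extend in the same direction.

Primer 1 (GTCTTATGTCGCGCGC) matches the top strand at positions 3–18 (3' end points downstream).
Primer 2 (TTTATGATATA) also matches the top strand directly, at positions 48–58 — its reverse complement TATATCATAAA is not present.
Both primers anneal to the bottom strand with 3' ends pointing the same way, so neither can prime synthesis back toward the other.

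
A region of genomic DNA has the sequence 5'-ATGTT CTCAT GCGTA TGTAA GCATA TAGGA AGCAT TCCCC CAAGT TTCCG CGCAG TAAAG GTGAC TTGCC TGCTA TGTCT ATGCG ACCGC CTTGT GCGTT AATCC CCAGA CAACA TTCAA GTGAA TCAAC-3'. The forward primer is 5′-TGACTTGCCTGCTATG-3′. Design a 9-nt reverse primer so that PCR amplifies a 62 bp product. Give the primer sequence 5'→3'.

The forward primer binds at positions 62–77, so a 62 bp product ends at position 62 + 62 − 1 = 123.
The reverse primer anneals to the top strand over positions 115–123, i.e. to ATTCAAGTG.
Its sequence written 5'→3' is the reverse complement: CACTTGAAT.

5'-CACTTGAAT-3'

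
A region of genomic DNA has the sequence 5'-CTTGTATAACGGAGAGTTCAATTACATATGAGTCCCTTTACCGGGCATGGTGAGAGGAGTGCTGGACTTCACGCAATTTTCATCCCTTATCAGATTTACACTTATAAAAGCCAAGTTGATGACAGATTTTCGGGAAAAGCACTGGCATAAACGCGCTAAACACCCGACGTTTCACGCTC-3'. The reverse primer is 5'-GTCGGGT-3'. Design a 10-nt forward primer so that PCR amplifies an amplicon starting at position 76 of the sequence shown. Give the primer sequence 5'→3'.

The reverse primer's reverse complement ACCCGAC matches the template at positions 162–168; the product starts at position 76.
The forward primer is identical to the top strand over positions 76–85: ATTTTCATCC.

5'-ATTTTCATCC-3'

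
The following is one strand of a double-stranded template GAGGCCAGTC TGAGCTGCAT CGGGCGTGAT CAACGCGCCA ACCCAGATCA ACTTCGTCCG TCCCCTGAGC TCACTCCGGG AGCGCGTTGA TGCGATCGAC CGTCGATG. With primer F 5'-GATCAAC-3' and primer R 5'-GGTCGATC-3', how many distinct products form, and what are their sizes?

Two products: 74 bp, 56 bp

The forward primer GATCAAC matches the top strand at positions 28–34, 46–52.
The reverse primer's reverse complement is GATCGACC, matching at positions 94–101.
Each forward site pairs with the reverse site to give a product ending at position 101: sizes 74, 56 bp.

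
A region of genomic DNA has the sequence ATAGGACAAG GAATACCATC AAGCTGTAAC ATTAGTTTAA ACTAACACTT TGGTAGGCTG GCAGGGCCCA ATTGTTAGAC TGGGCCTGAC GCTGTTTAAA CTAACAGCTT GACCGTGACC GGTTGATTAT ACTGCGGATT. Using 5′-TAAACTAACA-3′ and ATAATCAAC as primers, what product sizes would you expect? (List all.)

The forward primer TAAACTAACA matches the top strand at positions 38–47, 97–106.
The reverse primer's reverse complement is GTTGATTAT, matching at positions 122–130.
Each forward site pairs with the reverse site to give a product ending at position 130: sizes 93, 34 bp.

93 bp, 34 bp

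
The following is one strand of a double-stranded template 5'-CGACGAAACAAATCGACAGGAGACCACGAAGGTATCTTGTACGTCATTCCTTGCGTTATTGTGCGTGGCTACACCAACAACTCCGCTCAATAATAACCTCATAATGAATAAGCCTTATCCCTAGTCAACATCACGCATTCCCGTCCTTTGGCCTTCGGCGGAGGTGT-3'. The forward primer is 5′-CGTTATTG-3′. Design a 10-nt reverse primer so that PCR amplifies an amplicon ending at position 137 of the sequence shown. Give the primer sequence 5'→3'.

The forward primer binds at positions 54–61; the product's 3' end on the top strand is position 137.
The reverse primer anneals to the top strand over positions 128–137, i.e. to ACATCACGCA.
Its sequence written 5'→3' is the reverse complement: TGCGTGATGT.

5'-TGCGTGATGT-3'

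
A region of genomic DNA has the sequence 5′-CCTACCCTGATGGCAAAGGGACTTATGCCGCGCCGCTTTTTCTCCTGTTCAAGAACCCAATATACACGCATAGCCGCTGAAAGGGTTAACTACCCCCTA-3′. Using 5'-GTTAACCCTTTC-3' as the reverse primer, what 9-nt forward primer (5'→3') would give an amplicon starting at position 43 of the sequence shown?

5'-TCCTGTTCA-3'

The reverse primer's reverse complement GAAAGGGTTAAC matches the template at positions 79–90; the product starts at position 43.
The forward primer is identical to the top strand over positions 43–51: TCCTGTTCA.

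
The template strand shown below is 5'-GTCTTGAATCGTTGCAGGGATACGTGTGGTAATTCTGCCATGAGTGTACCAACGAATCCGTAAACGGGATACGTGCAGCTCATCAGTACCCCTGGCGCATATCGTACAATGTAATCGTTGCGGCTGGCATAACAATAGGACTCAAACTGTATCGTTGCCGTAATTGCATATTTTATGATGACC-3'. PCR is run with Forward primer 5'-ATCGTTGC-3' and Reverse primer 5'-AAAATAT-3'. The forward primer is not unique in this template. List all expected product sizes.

The forward primer ATCGTTGC matches the top strand at positions 8–15, 114–121, 151–158.
The reverse primer's reverse complement is ATATTTT, matching at positions 168–174.
Each forward site pairs with the reverse site to give a product ending at position 174: sizes 167, 61, 24 bp.

167 bp, 61 bp, 24 bp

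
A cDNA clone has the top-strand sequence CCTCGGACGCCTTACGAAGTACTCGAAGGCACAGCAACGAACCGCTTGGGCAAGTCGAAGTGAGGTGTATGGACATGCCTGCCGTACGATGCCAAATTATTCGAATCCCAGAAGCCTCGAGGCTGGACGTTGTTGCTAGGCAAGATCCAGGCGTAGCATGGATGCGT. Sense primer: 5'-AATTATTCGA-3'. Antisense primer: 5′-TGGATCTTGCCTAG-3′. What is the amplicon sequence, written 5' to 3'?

Forward primer AATTATTCGA is found on the top strand at positions 95–104.
The reverse primer's reverse complement is CTAGGCAAGATCCA, which matches the template at positions 136–149.
The product is the template from position 95 through 149 (55 bp).

5'-AATTATTCGAATCCCAGAAGCCTCGAGGCTGGACGTTGTTGCTAGGCAAGATCCA-3'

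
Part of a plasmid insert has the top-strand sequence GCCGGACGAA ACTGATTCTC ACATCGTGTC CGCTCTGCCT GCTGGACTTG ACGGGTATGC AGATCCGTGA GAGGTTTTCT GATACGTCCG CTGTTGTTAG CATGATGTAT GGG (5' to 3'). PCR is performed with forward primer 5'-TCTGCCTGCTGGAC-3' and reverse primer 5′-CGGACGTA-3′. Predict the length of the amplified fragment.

57 bp

Scanning the template, TCTGCCTGCTGGAC occurs at positions 34–47; this primer anneals to the bottom strand there with its 3' end pointing downstream.
Reverse complement of the reverse primer: TACGTCCG. This occurs on the top strand at positions 83–90.
Product length = (reverse-primer end) − (forward-primer start) + 1 = 90 − 34 + 1 = 57 bp.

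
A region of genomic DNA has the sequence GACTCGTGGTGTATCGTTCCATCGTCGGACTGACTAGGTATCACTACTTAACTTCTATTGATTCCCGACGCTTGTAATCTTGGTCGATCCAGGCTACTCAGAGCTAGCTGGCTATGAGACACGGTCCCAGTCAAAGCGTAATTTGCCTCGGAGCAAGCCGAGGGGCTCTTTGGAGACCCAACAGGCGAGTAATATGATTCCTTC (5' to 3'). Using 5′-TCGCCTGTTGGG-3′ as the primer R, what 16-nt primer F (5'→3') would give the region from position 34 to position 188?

The reverse primer's reverse complement CCCAACAGGCGA matches the template at positions 177–188; the product starts at position 34.
The forward primer is identical to the top strand over positions 34–49: CTAGGTATCACTACTT.

5'-CTAGGTATCACTACTT-3'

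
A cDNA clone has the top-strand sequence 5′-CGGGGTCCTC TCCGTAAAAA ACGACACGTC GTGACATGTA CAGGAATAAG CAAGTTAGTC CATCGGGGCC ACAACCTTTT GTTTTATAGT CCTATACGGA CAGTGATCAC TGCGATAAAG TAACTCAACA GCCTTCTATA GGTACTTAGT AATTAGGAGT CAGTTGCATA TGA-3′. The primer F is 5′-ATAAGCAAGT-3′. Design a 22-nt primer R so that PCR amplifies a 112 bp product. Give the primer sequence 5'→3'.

5'-CCTAATTACTAAGTACCTATAG-3'

The forward primer binds at positions 46–55, so a 112 bp product ends at position 46 + 112 − 1 = 157.
The reverse primer anneals to the top strand over positions 136–157, i.e. to CTATAGGTACTTAGTAATTAGG.
Its sequence written 5'→3' is the reverse complement: CCTAATTACTAAGTACCTATAG.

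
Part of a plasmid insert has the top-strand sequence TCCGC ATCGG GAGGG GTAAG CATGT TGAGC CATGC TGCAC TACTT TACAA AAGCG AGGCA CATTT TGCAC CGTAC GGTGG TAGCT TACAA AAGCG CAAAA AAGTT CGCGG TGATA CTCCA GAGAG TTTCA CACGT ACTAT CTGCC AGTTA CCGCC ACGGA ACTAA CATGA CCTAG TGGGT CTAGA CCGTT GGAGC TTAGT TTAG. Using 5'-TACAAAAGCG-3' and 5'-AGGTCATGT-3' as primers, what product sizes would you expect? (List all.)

The forward primer TACAAAAGCG matches the top strand at positions 46–55, 86–95.
The reverse primer's reverse complement is ACATGACCT, matching at positions 165–173.
Each forward site pairs with the reverse site to give a product ending at position 173: sizes 128, 88 bp.

128 bp, 88 bp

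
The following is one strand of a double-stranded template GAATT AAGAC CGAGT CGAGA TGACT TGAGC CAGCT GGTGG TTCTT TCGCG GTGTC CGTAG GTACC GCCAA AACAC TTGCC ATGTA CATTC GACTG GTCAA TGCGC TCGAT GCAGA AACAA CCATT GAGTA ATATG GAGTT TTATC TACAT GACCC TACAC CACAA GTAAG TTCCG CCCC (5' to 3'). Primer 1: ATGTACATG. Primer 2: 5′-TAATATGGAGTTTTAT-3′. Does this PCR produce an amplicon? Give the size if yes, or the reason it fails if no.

No product — the primers' 3' ends point away from each other.

Primer 1 (ATGTACATG) has reverse complement CATGTACAT, which matches the top strand at positions 80–88; primer 1 anneals to the top strand there with its 3' end pointing upstream toward position 80.
Primer 2 (TAATATGGAGTTTTAT) matches the top strand directly at positions 129–144; it anneals to the bottom strand with its 3' end pointing downstream toward position 144.
The 3' ends diverge (primer 1 extends toward position 1, primer 2 toward position 179), so the primers never converge on a shared product.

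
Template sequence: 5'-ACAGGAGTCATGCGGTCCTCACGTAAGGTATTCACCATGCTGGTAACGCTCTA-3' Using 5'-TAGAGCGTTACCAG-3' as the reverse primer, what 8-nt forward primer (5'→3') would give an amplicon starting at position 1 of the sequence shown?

The reverse primer's reverse complement CTGGTAACGCTCTA matches the template at positions 40–53; the product starts at position 1.
The forward primer is identical to the top strand over positions 1–8: ACAGGAGT.

5'-ACAGGAGT-3'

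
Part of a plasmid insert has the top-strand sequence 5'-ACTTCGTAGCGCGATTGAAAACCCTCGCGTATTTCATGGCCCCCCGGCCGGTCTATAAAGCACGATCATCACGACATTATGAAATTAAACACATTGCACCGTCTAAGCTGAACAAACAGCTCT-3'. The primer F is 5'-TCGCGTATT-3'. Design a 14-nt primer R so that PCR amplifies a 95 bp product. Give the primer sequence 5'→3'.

The forward primer binds at positions 25–33, so a 95 bp product ends at position 25 + 95 − 1 = 119.
The reverse primer anneals to the top strand over positions 106–119, i.e. to AGCTGAACAAACAG.
Its sequence written 5'→3' is the reverse complement: CTGTTTGTTCAGCT.

5'-CTGTTTGTTCAGCT-3'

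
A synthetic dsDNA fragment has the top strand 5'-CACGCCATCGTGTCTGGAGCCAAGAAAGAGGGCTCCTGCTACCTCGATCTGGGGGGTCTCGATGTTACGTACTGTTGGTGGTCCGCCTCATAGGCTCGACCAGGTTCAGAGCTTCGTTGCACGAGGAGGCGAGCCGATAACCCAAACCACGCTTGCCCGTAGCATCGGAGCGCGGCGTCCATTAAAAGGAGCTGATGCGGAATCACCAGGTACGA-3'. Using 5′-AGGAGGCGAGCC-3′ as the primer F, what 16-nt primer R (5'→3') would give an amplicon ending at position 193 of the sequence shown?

5'-AGCTCCTTTTAATGGA-3'

The forward primer binds at positions 124–135; the product's 3' end on the top strand is position 193.
The reverse primer anneals to the top strand over positions 178–193, i.e. to TCCATTAAAAGGAGCT.
Its sequence written 5'→3' is the reverse complement: AGCTCCTTTTAATGGA.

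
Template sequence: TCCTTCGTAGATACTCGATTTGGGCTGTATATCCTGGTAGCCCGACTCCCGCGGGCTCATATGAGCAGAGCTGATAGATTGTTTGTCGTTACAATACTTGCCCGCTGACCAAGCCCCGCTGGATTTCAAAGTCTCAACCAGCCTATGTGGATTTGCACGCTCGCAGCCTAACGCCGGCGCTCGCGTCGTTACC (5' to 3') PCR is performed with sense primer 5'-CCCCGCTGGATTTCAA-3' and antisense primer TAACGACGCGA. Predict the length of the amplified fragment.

Scanning the template, CCCCGCTGGATTTCAA occurs at positions 114–129; this primer anneals to the bottom strand there with its 3' end pointing downstream.
Taking the reverse complement of TAACGACGCGA gives TCGCGTCGTTA, found at positions 181–191 on the template; the primer anneals here to the top strand with its 3' end pointing upstream.
Product length = (reverse-primer end) − (forward-primer start) + 1 = 191 − 114 + 1 = 78 bp.

78 bp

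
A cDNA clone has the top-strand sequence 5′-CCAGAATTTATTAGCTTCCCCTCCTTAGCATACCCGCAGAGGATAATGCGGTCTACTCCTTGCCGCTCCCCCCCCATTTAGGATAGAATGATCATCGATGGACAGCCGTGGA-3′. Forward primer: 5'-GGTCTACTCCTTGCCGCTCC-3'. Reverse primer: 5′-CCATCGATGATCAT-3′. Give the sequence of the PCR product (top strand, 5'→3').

Scanning the template, GGTCTACTCCTTGCCGCTCC occurs at positions 50–69; this primer anneals to the bottom strand there with its 3' end pointing downstream.
The reverse primer's reverse complement is ATGATCATCGATGG, which matches the template at positions 88–101.
The product is the template from position 50 through 101 (52 bp).

5'-GGTCTACTCCTTGCCGCTCCCCCCCCATTTAGGATAGAATGATCATCGATGG-3'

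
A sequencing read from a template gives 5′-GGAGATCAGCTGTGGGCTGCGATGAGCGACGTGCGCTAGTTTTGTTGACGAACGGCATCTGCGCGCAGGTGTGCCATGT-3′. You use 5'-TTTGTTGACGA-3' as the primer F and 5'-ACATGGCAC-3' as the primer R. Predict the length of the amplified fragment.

The forward primer matches the template at positions 41–51.
The reverse primer's reverse complement is GTGCCATGT, which matches the template at positions 71–79.
Amplicon spans positions 41–79: 39 bp.

39 bp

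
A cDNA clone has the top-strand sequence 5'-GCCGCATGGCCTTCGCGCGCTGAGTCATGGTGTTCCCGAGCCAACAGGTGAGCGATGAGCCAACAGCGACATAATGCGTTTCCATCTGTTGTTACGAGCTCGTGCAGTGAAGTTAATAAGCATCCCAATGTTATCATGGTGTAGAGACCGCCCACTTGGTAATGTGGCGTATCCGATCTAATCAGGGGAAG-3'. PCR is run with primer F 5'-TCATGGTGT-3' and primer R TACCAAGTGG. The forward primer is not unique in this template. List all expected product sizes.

The forward primer TCATGGTGT matches the top strand at positions 25–33, 134–142.
The reverse primer's reverse complement is CCACTTGGTA, matching at positions 152–161.
Each forward site pairs with the reverse site to give a product ending at position 161: sizes 137, 28 bp.

137 bp, 28 bp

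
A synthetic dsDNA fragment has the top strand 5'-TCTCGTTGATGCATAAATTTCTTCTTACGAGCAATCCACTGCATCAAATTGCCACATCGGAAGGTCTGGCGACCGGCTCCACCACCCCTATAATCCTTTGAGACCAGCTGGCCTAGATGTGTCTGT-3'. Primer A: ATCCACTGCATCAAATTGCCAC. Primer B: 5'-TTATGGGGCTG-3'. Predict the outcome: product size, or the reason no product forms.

No product — primer B has no binding site in the template.

Primer B (TTATGGGGCTG) does not match the top strand, and its reverse complement CAGCCCCATAA does not match either.
With no annealing site for primer B, no amplification occurs.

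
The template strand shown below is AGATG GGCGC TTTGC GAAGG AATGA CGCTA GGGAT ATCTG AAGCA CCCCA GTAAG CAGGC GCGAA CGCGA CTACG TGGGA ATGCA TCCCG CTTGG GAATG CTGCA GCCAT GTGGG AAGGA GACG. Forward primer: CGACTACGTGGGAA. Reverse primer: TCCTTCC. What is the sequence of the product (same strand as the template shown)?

5'-CGACTACGTGGGAATGCATCCCGCTTGGGAATGCTGCAGCCATGTGGGAAGGA-3'

Forward primer CGACTACGTGGGAA is found on the top strand at positions 68–81.
The reverse primer's reverse complement is GGAAGGA, which matches the template at positions 114–120.
The product is the template from position 68 through 120 (53 bp).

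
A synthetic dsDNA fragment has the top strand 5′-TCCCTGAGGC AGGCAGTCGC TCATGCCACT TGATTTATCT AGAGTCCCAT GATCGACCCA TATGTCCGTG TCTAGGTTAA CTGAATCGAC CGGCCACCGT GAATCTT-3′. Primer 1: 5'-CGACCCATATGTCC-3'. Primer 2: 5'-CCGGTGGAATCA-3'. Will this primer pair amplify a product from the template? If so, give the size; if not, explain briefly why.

Primer 2 (CCGGTGGAATCA) does not match the top strand, and its reverse complement TGATTCCACCGG does not match either.
With no annealing site for primer 2, no amplification occurs.

No product — primer 2 has no binding site in the template.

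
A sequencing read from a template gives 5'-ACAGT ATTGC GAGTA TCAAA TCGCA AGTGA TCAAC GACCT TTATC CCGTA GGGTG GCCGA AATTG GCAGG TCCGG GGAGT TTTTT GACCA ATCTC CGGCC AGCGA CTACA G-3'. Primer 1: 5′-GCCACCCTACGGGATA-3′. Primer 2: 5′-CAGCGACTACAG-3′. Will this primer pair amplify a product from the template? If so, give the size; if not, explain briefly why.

No product — the primers' 3' ends point away from each other.

Primer 1 (GCCACCCTACGGGATA) has reverse complement TATCCCGTAGGGTGGC, which matches the top strand at positions 42–57; primer 1 anneals to the top strand there with its 3' end pointing upstream toward position 42.
Primer 2 (CAGCGACTACAG) matches the top strand directly at positions 100–111; it anneals to the bottom strand with its 3' end pointing downstream toward position 111.
The 3' ends diverge (primer 1 extends toward position 1, primer 2 toward position 111), so the primers never converge on a shared product.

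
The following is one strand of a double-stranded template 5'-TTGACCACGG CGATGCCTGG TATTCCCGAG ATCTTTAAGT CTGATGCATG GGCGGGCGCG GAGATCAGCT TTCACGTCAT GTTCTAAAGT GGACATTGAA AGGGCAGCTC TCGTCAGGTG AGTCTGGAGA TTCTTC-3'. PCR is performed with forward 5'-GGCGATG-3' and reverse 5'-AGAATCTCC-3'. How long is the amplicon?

126 bp

Scanning the template, GGCGATG occurs at positions 9–15; this primer anneals to the bottom strand there with its 3' end pointing downstream.
Taking the reverse complement of AGAATCTCC gives GGAGATTCT, found at positions 126–134 on the template; the primer anneals here to the top strand with its 3' end pointing upstream.
Product length = (reverse-primer end) − (forward-primer start) + 1 = 134 − 9 + 1 = 126 bp.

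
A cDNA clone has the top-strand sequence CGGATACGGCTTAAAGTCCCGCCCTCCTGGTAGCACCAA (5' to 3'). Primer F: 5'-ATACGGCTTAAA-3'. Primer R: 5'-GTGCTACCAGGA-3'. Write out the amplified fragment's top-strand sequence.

5'-ATACGGCTTAAAGTCCCGCCCTCCTGGTAGCAC-3'

The forward primer matches the template at positions 4–15.
Reverse complement of the reverse primer: TCCTGGTAGCAC. This occurs on the top strand at positions 25–36.
The product is the template from position 4 through 36 (33 bp).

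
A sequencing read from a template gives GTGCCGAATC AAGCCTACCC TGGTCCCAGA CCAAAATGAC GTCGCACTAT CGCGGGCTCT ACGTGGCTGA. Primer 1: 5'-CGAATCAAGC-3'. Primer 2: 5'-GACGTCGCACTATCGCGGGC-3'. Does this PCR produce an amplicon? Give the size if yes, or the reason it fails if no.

Primer 1 (CGAATCAAGC) matches the top strand at positions 5–14 (3' end points downstream).
Primer 2 (GACGTCGCACTATCGCGGGC) also matches the top strand directly, at positions 38–57 — its reverse complement GCCCGCGATAGTGCGACGTC is not present.
Both primers anneal to the bottom strand with 3' ends pointing the same way, so neither can prime synthesis back toward the other.

No product — both primers anneal to the same strand and extend in the same direction.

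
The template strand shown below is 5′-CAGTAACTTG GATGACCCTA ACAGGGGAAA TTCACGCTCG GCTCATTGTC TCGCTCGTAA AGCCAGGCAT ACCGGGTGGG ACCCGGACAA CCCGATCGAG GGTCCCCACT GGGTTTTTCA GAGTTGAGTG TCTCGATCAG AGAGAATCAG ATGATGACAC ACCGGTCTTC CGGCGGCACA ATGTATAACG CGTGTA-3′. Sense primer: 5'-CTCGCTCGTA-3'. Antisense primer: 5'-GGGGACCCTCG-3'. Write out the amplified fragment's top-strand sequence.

5'-CTCGCTCGTAAAGCCAGGCATACCGGGTGGGACCCGGACAACCCGATCGAGGGTCCCC-3'

Forward primer CTCGCTCGTA is found on the top strand at positions 50–59.
Reverse complement of the reverse primer: CGAGGGTCCCC. This occurs on the top strand at positions 97–107.
The product is the template from position 50 through 107 (58 bp).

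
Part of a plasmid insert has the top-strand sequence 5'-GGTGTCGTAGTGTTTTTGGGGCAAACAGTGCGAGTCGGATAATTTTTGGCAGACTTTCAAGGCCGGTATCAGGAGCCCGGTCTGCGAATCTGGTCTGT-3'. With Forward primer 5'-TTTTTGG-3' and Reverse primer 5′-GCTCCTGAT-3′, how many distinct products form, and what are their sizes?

The forward primer TTTTTGG matches the top strand at positions 13–19, 43–49.
The reverse primer's reverse complement is ATCAGGAGC, matching at positions 68–76.
Each forward site pairs with the reverse site to give a product ending at position 76: sizes 64, 34 bp.

Two products: 64 bp, 34 bp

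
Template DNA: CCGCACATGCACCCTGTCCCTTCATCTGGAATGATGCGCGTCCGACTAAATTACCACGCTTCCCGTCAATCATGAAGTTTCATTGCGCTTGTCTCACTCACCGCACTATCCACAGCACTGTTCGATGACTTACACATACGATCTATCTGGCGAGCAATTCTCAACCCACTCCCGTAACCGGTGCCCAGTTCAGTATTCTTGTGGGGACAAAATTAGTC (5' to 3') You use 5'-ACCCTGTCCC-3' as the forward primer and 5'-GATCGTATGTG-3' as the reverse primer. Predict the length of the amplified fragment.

133 bp

Scanning the template, ACCCTGTCCC occurs at positions 11–20; this primer anneals to the bottom strand there with its 3' end pointing downstream.
Reverse complement of the reverse primer: CACATACGATC. This occurs on the top strand at positions 133–143.
The product runs from position 11 to position 143, so its length is 143 − 11 + 1 = 133 bp.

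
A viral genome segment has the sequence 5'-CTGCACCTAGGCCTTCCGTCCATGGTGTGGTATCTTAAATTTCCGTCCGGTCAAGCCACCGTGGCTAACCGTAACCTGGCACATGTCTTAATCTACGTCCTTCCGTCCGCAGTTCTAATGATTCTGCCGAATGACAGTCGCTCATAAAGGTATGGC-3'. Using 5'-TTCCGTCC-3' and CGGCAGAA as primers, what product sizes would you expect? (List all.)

The forward primer TTCCGTCC matches the top strand at positions 14–21, 41–48, 101–108.
The reverse primer's reverse complement is TTCTGCCG, matching at positions 122–129.
Each forward site pairs with the reverse site to give a product ending at position 129: sizes 116, 89, 29 bp.

116 bp, 89 bp, 29 bp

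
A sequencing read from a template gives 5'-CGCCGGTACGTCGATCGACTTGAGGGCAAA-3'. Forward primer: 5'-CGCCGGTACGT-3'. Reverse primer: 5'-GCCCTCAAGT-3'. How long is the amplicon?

27 bp

Forward primer CGCCGGTACGT is found on the top strand at positions 1–11.
Taking the reverse complement of GCCCTCAAGT gives ACTTGAGGGC, found at positions 18–27 on the template; the primer anneals here to the top strand with its 3' end pointing upstream.
Product length = (reverse-primer end) − (forward-primer start) + 1 = 27 − 1 + 1 = 27 bp.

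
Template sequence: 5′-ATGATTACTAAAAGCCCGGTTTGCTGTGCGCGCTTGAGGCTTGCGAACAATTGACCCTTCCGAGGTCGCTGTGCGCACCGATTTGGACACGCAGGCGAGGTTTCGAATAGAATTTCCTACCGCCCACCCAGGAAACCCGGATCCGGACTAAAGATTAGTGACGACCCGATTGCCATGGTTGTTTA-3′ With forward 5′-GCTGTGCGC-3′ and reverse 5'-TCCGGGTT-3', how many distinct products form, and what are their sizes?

Two products: 119 bp, 74 bp

The forward primer GCTGTGCGC matches the top strand at positions 23–31, 68–76.
The reverse primer's reverse complement is AACCCGGA, matching at positions 134–141.
Each forward site pairs with the reverse site to give a product ending at position 141: sizes 119, 74 bp.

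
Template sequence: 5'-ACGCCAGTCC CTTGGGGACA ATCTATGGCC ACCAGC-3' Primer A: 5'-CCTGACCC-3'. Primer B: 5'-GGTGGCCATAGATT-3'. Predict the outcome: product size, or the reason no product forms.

No product — primer A has no binding site in the template.

Primer A (CCTGACCC) does not match the top strand, and its reverse complement GGGTCAGG does not match either.
With no annealing site for primer A, no amplification occurs.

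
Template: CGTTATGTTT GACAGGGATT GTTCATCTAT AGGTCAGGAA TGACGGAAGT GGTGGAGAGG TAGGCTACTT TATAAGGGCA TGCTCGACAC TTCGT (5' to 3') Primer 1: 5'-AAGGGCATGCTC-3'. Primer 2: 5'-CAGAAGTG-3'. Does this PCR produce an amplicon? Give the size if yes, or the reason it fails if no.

No product — primer 2 has no binding site in the template.

Primer 2 (CAGAAGTG) does not match the top strand, and its reverse complement CACTTCTG does not match either.
With no annealing site for primer 2, no amplification occurs.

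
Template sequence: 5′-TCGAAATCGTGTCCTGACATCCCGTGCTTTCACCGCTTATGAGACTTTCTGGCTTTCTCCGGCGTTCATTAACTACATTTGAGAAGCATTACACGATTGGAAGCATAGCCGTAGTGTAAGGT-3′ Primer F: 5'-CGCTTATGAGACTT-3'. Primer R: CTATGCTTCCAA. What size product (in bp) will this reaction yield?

75 bp

The forward primer matches the template at positions 34–47.
The reverse primer's reverse complement is TTGGAAGCATAG, which matches the template at positions 97–108.
The product runs from position 34 to position 108, so its length is 108 − 34 + 1 = 75 bp.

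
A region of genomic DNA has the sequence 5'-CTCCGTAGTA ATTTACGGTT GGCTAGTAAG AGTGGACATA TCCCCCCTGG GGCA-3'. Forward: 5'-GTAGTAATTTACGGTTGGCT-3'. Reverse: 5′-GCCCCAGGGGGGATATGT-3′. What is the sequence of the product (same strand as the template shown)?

5'-GTAGTAATTTACGGTTGGCTAGTAAGAGTGGACATATCCCCCCTGGGGC-3'

Scanning the template, GTAGTAATTTACGGTTGGCT occurs at positions 5–24; this primer anneals to the bottom strand there with its 3' end pointing downstream.
Taking the reverse complement of GCCCCAGGGGGGATATGT gives ACATATCCCCCCTGGGGC, found at positions 36–53 on the template; the primer anneals here to the top strand with its 3' end pointing upstream.
The product is the template from position 5 through 53 (49 bp).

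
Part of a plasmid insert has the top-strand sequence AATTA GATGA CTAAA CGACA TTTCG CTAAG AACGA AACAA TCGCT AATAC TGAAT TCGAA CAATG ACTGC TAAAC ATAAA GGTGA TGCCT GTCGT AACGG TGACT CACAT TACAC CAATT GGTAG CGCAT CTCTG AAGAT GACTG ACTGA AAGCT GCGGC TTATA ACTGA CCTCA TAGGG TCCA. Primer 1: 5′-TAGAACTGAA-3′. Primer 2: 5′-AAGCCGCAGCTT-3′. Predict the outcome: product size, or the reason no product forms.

Primer 1 (TAGAACTGAA) does not match the top strand, and its reverse complement TTCAGTTCTA does not match either.
With no annealing site for primer 1, no amplification occurs.

No product — primer 1 has no binding site in the template.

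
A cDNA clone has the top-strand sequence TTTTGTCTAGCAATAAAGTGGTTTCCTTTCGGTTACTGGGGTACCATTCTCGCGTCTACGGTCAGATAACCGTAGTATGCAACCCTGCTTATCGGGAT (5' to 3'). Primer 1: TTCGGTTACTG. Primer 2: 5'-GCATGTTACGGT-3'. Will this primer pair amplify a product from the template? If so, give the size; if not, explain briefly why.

No product — primer 2 has no binding site in the template.

Primer 2 (GCATGTTACGGT) does not match the top strand, and its reverse complement ACCGTAACATGC does not match either.
With no annealing site for primer 2, no amplification occurs.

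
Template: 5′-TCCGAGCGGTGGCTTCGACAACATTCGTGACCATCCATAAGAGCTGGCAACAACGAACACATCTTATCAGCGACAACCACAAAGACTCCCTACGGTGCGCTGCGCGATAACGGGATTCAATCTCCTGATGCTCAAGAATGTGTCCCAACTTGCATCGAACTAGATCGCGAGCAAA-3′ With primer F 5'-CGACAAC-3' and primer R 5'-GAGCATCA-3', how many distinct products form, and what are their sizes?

The forward primer CGACAAC matches the top strand at positions 16–22, 71–77.
The reverse primer's reverse complement is TGATGCTC, matching at positions 126–133.
Each forward site pairs with the reverse site to give a product ending at position 133: sizes 118, 63 bp.

Two products: 118 bp, 63 bp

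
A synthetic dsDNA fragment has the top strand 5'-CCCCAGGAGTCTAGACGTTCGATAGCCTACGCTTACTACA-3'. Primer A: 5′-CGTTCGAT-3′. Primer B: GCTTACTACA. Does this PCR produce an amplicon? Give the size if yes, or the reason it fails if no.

Primer A (CGTTCGAT) matches the top strand at positions 16–23 (3' end points downstream).
Primer B (GCTTACTACA) also matches the top strand directly, at positions 31–40 — its reverse complement TGTAGTAAGC is not present.
Both primers anneal to the bottom strand with 3' ends pointing the same way, so neither can prime synthesis back toward the other.

No product — both primers anneal to the same strand and extend in the same direction.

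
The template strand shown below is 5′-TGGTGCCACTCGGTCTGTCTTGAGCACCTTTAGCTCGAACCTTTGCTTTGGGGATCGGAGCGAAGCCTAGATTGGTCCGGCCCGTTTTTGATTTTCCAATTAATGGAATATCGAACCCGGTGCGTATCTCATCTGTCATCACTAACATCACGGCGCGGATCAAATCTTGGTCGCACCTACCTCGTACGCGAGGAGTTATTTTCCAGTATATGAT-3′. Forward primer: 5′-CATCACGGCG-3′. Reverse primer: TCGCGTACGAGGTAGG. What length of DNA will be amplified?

The forward primer matches the template at positions 146–155.
Taking the reverse complement of TCGCGTACGAGGTAGG gives CCTACCTCGTACGCGA, found at positions 176–191 on the template; the primer anneals here to the top strand with its 3' end pointing upstream.
The product runs from position 146 to position 191, so its length is 191 − 146 + 1 = 46 bp.

46 bp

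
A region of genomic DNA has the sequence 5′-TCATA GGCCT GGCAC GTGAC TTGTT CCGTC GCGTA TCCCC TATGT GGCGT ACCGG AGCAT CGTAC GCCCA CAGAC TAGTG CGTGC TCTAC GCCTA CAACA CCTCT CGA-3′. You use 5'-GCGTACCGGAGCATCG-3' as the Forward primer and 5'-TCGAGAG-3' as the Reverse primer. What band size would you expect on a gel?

62 bp

Forward primer GCGTACCGGAGCATCG is found on the top strand at positions 47–62.
The reverse primer's reverse complement is CTCTCGA, which matches the template at positions 102–108.
Amplicon spans positions 47–108: 62 bp.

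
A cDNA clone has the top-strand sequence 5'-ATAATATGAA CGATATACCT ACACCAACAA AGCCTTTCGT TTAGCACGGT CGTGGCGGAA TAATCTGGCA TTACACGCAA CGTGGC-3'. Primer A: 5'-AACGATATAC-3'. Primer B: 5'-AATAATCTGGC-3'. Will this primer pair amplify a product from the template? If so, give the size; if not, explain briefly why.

Primer A (AACGATATAC) matches the top strand at positions 9–18 (3' end points downstream).
Primer B (AATAATCTGGC) also matches the top strand directly, at positions 59–69 — its reverse complement GCCAGATTATT is not present.
Both primers anneal to the bottom strand with 3' ends pointing the same way, so neither can prime synthesis back toward the other.

No product — both primers anneal to the same strand and extend in the same direction.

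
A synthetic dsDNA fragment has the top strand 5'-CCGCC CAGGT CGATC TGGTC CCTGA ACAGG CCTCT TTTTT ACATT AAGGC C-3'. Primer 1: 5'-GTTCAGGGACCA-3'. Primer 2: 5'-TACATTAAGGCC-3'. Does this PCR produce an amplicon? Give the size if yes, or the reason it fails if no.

No product — the primers' 3' ends point away from each other.

Primer 1 (GTTCAGGGACCA) has reverse complement TGGTCCCTGAAC, which matches the top strand at positions 16–27; primer 1 anneals to the top strand there with its 3' end pointing upstream toward position 16.
Primer 2 (TACATTAAGGCC) matches the top strand directly at positions 40–51; it anneals to the bottom strand with its 3' end pointing downstream toward position 51.
The 3' ends diverge (primer 1 extends toward position 1, primer 2 toward position 51), so the primers never converge on a shared product.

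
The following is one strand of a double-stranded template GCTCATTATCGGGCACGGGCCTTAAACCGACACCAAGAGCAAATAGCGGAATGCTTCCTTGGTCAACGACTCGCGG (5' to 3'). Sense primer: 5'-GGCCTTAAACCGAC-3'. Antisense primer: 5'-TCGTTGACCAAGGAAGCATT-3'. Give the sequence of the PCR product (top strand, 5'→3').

5'-GGCCTTAAACCGACACCAAGAGCAAATAGCGGAATGCTTCCTTGGTCAACGA-3'

Scanning the template, GGCCTTAAACCGAC occurs at positions 18–31; this primer anneals to the bottom strand there with its 3' end pointing downstream.
Reverse complement of the reverse primer: AATGCTTCCTTGGTCAACGA. This occurs on the top strand at positions 50–69.
The product is the template from position 18 through 69 (52 bp).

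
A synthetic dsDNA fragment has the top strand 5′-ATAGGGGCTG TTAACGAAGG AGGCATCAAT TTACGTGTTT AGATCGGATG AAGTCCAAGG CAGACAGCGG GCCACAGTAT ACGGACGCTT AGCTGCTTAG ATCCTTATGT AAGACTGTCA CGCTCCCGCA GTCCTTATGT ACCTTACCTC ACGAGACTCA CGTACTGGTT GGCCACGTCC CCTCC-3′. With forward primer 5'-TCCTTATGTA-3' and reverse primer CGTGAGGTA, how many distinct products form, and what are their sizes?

Two products: 52 bp, 22 bp

The forward primer TCCTTATGTA matches the top strand at positions 102–111, 132–141.
The reverse primer's reverse complement is TACCTCACG, matching at positions 145–153.
Each forward site pairs with the reverse site to give a product ending at position 153: sizes 52, 22 bp.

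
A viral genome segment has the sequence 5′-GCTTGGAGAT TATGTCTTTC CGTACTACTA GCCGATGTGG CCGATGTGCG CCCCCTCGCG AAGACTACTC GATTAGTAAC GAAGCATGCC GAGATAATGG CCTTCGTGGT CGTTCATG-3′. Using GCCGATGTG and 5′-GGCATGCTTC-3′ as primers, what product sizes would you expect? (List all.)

60 bp, 51 bp

The forward primer GCCGATGTG matches the top strand at positions 31–39, 40–48.
The reverse primer's reverse complement is GAAGCATGCC, matching at positions 81–90.
Each forward site pairs with the reverse site to give a product ending at position 90: sizes 60, 51 bp.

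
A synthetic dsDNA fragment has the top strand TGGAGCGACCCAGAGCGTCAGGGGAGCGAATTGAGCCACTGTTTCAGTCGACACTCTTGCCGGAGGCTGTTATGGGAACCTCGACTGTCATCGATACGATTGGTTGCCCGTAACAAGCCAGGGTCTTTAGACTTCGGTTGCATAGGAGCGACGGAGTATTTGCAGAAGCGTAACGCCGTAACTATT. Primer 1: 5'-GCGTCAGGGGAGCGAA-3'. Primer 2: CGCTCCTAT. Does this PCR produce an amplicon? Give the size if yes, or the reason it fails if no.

Primer 1 (GCGTCAGGGGAGCGAA) matches the top strand at positions 15–30; it acts as a forward primer.
Primer 2's reverse complement is ATAGGAGCG, matching the top strand at positions 142–150; it acts as a reverse primer.
The 3' ends face each other across positions 15–150, giving a 136 bp product.

Yes — a 136 bp product.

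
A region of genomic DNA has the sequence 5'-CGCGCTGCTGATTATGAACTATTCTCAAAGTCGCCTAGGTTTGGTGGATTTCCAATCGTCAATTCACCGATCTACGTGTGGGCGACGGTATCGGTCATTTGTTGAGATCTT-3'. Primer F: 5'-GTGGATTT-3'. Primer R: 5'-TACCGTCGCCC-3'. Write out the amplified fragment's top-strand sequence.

Scanning the template, GTGGATTT occurs at positions 44–51; this primer anneals to the bottom strand there with its 3' end pointing downstream.
Reverse complement of the reverse primer: GGGCGACGGTA. This occurs on the top strand at positions 80–90.
The product is the template from position 44 through 90 (47 bp).

5'-GTGGATTTCCAATCGTCAATTCACCGATCTACGTGTGGGCGACGGTA-3'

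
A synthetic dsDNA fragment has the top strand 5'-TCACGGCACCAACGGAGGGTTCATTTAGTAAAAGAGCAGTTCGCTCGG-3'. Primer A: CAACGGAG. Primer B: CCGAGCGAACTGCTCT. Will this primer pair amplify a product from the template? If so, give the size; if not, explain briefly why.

Yes — a 39 bp product.

Primer A (CAACGGAG) matches the top strand at positions 10–17; it acts as a forward primer.
Primer B's reverse complement is AGAGCAGTTCGCTCGG, matching the top strand at positions 33–48; it acts as a reverse primer.
The 3' ends face each other across positions 10–48, giving a 39 bp product.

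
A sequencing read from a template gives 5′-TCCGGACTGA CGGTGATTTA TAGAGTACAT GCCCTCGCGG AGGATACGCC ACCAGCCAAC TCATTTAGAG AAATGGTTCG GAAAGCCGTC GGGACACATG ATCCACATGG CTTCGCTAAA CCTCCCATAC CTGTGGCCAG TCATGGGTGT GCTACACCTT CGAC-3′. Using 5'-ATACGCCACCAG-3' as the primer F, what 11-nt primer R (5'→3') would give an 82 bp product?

5'-GGAGGTTTAGC-3'

The forward primer binds at positions 44–55, so an 82 bp product ends at position 44 + 82 − 1 = 125.
The reverse primer anneals to the top strand over positions 115–125, i.e. to GCTAAACCTCC.
Its sequence written 5'→3' is the reverse complement: GGAGGTTTAGC.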